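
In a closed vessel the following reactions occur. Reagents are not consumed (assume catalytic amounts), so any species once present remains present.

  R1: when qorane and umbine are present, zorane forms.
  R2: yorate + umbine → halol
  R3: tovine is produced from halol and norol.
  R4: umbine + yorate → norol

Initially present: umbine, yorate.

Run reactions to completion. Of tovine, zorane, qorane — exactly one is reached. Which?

tovine

umbine and yorate present → norol forms (R4).
yorate and umbine present → halol forms (R2).
halol and norol present → tovine forms (R3).
No rule produces qorane, and it is not given. zorane would need qorane and umbine (R1), but qorane never forms.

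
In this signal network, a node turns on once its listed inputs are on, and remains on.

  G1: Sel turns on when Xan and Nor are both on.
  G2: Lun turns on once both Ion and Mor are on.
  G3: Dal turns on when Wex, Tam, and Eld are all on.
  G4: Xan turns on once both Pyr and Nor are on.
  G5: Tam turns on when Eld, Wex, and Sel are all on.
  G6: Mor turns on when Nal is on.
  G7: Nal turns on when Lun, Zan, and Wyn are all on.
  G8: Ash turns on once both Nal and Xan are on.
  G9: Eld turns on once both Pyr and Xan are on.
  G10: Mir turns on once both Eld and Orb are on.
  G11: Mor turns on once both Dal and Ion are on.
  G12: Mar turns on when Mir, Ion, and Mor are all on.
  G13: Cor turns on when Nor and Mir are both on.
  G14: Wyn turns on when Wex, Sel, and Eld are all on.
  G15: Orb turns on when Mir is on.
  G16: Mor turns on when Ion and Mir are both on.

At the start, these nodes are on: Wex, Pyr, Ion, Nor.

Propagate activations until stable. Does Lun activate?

Yes

G4: Pyr and Nor on → Xan on.
Xan and Nor are on, so Sel turns on (G1).
G9: Pyr and Xan on → Eld on.
Eld, Wex, and Sel are on, so Tam turns on (G5).
Wex, Tam, and Eld are on, so Dal turns on (G3).
G11: Dal and Ion on → Mor on.
Ion and Mor are on, so Lun turns on (G2).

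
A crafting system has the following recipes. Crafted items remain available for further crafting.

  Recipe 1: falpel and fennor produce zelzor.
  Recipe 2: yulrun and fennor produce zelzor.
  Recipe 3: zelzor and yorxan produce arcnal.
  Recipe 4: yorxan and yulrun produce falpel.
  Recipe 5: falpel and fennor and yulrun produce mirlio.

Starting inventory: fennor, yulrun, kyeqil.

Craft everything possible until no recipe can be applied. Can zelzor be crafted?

Yes

Using Recipe 2, yulrun and fennor make zelzor.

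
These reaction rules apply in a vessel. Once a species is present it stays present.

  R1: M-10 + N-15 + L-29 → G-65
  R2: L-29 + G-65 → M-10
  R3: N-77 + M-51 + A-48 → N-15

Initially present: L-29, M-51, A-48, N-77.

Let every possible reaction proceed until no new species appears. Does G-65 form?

No

G-65 would need M-10, N-15, and L-29 (R1), but M-10 never forms.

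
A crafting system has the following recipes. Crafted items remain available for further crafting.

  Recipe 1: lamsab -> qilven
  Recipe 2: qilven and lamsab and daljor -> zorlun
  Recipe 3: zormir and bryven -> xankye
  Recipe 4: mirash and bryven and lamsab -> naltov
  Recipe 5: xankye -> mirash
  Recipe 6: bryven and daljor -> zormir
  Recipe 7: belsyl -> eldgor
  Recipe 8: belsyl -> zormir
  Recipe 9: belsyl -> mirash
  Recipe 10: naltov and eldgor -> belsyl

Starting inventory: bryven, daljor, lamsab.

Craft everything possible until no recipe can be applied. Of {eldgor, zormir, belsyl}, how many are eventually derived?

1

bryven and daljor -> zormir (Recipe 6).
eldgor would need belsyl (Recipe 7), but belsyl is never obtained.
zormir: reached.
belsyl would need naltov and eldgor (Recipe 10), but eldgor is never obtained.
Reached: zormir — 1 of the 3.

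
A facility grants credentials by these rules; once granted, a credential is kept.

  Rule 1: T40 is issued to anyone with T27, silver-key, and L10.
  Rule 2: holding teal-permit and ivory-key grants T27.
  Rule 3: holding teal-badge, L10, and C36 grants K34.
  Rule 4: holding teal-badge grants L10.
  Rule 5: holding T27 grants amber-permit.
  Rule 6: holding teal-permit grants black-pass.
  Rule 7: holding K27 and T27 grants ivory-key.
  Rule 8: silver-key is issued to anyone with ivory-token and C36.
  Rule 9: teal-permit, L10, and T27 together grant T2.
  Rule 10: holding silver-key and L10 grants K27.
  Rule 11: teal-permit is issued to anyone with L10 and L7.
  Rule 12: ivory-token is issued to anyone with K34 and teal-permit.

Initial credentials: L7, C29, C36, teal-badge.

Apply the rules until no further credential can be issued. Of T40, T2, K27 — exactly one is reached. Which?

Holding teal-badge grants L10 (Rule 4).
Holding teal-badge, L10, and C36 grants K34 (Rule 3).
Holding L10 and L7 grants teal-permit (Rule 11).
Holding K34 and teal-permit grants ivory-token (Rule 12).
Holding ivory-token and C36 grants silver-key (Rule 8).
Holding silver-key and L10 grants K27 (Rule 10).
T2 would need teal-permit, L10, and T27 (Rule 9), but T27 is never granted. T40 would need T27, silver-key, and L10 (Rule 1), but T27 is never granted.

K27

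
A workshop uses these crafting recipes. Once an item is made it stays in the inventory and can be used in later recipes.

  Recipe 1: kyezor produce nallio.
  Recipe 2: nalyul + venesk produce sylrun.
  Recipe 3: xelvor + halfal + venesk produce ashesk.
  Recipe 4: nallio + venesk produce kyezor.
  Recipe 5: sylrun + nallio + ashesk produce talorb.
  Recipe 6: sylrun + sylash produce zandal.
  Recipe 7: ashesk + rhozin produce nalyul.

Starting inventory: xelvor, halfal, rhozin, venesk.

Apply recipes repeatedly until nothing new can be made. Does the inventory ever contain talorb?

No

talorb would need sylrun, nallio, and ashesk (Recipe 5), but nallio is never obtained.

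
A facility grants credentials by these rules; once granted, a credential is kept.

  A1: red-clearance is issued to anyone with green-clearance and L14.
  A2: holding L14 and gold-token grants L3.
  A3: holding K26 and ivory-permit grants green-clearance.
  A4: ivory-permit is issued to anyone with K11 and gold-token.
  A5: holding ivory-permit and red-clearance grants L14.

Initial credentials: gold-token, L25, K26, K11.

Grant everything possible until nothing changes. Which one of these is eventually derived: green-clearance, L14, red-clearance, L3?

Holding K11 and gold-token grants ivory-permit (A4).
Holding K26 and ivory-permit grants green-clearance (A3).
red-clearance would need green-clearance and L14 (A1), but L14 is never granted. L3 would need L14 and gold-token (A2), but L14 is never granted. L14 would need ivory-permit and red-clearance (A5), but red-clearance is never granted.

green-clearance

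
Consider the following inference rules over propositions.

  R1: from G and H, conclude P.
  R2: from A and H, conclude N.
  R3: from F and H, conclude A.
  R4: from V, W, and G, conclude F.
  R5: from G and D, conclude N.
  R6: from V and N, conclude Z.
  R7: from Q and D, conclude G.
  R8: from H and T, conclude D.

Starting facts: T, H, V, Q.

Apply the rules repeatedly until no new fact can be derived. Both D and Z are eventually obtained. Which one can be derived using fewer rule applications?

D

D: H and T hold, so D follows (R8). [1 rule application]
Z: H and T hold, so D follows (R8). Q and D hold, so G follows (R7). G and D hold, so N follows (R5). From V and N, R6 gives Z. [4 rule applications]
D needs fewer.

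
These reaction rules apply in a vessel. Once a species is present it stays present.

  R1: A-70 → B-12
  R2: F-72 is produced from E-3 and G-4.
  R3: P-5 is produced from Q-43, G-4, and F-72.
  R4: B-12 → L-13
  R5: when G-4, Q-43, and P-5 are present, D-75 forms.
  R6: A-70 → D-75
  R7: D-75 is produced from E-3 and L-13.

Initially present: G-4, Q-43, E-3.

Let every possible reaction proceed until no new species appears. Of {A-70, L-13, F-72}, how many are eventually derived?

1

E-3 and G-4 present → F-72 forms (R2).
No rule produces A-70, and it is not given.
L-13 would need B-12 (R4), but B-12 never forms.
F-72: reached.
Reached: F-72 — 1 of the 3.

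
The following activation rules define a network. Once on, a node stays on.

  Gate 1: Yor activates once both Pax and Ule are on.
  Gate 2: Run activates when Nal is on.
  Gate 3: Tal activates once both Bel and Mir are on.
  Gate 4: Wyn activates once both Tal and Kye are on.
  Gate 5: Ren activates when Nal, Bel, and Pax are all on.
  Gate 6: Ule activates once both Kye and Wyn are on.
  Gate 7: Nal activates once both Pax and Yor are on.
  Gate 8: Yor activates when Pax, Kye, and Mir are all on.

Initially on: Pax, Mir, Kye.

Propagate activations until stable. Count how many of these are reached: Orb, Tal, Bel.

No rule produces Orb, and it is not given.
Tal would need Bel and Mir (Gate 3), but Bel never turns on.
No rule produces Bel, and it is not given.
None of the 3 are reached.

0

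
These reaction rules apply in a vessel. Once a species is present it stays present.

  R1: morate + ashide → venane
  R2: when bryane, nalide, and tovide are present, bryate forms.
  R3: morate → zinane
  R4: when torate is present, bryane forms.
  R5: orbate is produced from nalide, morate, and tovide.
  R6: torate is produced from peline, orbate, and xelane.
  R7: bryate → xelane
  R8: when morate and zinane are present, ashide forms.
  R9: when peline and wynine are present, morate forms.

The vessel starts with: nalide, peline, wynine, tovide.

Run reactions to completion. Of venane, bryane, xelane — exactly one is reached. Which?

venane

peline and wynine present → morate forms (R9).
morate present → zinane forms (R3).
morate and zinane present → ashide forms (R8).
morate and ashide present → venane forms (R1).
bryane would need torate (R4), but torate never forms. xelane would need bryate (R7), but bryate never forms.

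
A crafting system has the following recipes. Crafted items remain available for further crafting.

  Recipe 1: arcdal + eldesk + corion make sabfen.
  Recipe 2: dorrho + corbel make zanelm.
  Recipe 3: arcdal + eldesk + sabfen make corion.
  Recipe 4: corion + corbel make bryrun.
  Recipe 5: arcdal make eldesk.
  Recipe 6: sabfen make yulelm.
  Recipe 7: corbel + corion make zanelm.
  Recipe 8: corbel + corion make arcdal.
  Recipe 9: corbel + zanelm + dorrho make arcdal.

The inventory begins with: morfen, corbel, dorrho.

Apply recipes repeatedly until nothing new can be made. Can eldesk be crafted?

Using Recipe 2, dorrho and corbel make zanelm.
corbel + zanelm + dorrho → arcdal (Recipe 9).
Using Recipe 5, arcdal makes eldesk.

Yes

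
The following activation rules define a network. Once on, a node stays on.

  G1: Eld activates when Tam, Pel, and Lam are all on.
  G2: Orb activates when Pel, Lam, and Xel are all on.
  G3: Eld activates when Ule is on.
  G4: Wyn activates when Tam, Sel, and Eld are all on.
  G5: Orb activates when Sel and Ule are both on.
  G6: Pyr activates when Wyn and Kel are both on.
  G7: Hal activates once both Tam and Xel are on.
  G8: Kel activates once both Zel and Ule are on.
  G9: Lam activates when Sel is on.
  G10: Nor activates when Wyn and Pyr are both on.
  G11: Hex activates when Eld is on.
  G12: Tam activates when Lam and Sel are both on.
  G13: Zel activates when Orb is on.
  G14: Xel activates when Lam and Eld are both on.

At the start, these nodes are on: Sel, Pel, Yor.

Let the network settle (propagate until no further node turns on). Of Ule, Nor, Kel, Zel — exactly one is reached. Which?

Zel

Sel is on, so Lam activates (G9).
Lam and Sel are on, so Tam activates (G12).
Tam, Pel, and Lam are on, so Eld activates (G1).
G14: Lam and Eld on → Xel on.
Pel, Lam, and Xel are on, so Orb activates (G2).
G13: Orb on → Zel on.
Kel would need Zel and Ule (G8), but Ule never turns on. No rule produces Ule, and it is not given. Nor would need Wyn and Pyr (G10), but Pyr never turns on.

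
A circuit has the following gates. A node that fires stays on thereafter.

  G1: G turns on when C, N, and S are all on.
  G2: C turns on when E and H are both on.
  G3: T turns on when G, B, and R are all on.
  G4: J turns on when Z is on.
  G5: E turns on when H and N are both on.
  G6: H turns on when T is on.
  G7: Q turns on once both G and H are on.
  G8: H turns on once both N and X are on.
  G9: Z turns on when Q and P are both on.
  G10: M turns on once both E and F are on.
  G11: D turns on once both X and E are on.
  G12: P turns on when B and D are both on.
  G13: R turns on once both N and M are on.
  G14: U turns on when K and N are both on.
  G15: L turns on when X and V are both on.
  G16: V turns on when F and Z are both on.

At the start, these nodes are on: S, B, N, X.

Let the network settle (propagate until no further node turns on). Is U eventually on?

No

U would need K and N (G14), but K never turns on.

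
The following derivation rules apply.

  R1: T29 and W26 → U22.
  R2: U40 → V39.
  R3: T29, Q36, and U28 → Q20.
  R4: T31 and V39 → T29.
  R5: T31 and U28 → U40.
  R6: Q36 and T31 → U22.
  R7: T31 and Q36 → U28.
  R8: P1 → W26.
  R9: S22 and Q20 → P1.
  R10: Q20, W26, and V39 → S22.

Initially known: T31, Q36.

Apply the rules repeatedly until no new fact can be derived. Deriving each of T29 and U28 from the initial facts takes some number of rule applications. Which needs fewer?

U28: T31 and Q36 hold, so U28 follows (R7). [1 rule application]
T29: T31 and Q36 hold, so U28 follows (R7). T31 and U28 hold, so U40 follows (R5). U40 holds, so V39 follows (R2). From T31 and V39, R4 gives T29. [4 rule applications]
U28 needs fewer.

U28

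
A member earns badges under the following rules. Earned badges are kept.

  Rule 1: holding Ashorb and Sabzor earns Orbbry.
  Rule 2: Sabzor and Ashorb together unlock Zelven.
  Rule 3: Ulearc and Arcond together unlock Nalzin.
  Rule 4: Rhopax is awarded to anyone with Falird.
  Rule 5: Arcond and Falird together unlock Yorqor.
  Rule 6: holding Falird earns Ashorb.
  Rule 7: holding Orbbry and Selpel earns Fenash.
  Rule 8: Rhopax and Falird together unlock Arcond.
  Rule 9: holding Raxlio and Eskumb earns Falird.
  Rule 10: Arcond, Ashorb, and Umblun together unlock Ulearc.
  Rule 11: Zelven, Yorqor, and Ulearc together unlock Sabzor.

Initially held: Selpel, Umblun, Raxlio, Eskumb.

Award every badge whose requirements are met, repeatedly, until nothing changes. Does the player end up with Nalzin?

Yes

With Raxlio and Eskumb, Falird is earned (Rule 9).
With Falird, Ashorb is earned (Rule 6).
With Falird, Rhopax is earned (Rule 4).
With Rhopax and Falird, Arcond is earned (Rule 8).
With Arcond, Ashorb, and Umblun, Ulearc is earned (Rule 10).
With Ulearc and Arcond, Nalzin is earned (Rule 3).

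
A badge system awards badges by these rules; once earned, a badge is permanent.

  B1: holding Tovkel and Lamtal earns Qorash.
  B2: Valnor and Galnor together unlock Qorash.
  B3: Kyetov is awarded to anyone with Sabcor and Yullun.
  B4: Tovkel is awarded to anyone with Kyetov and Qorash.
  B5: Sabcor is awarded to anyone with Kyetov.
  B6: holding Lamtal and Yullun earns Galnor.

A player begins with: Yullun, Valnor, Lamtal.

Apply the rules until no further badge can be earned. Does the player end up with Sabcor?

No

Sabcor would need Kyetov (B5), but Kyetov is never earned.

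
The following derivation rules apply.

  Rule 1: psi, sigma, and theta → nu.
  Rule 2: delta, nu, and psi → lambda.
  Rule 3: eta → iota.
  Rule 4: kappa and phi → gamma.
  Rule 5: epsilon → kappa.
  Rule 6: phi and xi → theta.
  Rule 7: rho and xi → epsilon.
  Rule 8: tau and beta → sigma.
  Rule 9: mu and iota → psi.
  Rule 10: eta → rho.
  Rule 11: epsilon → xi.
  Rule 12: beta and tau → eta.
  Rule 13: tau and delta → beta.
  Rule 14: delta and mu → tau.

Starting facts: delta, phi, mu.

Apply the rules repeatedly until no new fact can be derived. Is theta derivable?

theta would need phi and xi (Rule 6), but xi is never established.

No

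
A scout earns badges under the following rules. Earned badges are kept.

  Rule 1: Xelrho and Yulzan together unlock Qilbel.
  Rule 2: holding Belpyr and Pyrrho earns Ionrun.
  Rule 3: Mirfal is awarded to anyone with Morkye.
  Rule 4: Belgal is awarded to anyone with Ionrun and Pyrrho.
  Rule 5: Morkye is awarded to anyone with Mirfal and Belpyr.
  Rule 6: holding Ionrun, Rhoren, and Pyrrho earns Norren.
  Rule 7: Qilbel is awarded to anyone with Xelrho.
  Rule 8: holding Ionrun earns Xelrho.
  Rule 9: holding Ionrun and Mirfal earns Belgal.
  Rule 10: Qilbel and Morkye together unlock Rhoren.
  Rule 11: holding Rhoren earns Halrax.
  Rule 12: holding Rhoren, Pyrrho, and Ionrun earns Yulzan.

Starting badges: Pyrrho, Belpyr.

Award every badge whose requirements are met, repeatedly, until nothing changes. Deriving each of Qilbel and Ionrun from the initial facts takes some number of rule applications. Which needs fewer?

Ionrun: With Belpyr and Pyrrho, Ionrun is earned (Rule 2). [1 rule application]
Qilbel: With Belpyr and Pyrrho, Ionrun is earned (Rule 2). With Ionrun, Xelrho is earned (Rule 8). With Xelrho, Qilbel is earned (Rule 7). [3 rule applications]
Ionrun needs fewer.

Ionrun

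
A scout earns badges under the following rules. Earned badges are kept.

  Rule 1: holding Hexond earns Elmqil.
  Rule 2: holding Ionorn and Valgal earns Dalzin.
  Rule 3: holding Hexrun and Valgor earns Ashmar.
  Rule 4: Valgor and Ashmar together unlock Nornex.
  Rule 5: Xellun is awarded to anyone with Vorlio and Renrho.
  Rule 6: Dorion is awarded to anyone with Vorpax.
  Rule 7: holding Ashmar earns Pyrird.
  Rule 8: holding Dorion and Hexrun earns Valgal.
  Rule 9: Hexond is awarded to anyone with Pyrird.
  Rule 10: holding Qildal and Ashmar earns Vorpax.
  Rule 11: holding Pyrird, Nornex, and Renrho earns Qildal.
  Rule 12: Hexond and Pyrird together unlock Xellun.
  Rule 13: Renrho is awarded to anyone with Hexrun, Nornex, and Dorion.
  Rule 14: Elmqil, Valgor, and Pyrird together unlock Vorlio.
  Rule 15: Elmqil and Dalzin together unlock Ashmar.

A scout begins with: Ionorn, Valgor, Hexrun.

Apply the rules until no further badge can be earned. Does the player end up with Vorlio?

With Hexrun and Valgor, Ashmar is earned (Rule 3).
With Ashmar, Pyrird is earned (Rule 7).
With Pyrird, Hexond is earned (Rule 9).
With Hexond, Elmqil is earned (Rule 1).
With Elmqil, Valgor, and Pyrird, Vorlio is earned (Rule 14).

Yes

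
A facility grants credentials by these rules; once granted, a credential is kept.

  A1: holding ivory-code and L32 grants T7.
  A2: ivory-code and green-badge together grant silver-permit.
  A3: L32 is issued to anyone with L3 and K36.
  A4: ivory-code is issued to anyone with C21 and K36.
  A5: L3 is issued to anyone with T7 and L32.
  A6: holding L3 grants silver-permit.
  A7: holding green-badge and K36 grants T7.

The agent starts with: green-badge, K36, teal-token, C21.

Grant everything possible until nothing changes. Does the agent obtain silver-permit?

Holding C21 and K36 grants ivory-code (A4).
Holding ivory-code and green-badge grants silver-permit (A2).

Yes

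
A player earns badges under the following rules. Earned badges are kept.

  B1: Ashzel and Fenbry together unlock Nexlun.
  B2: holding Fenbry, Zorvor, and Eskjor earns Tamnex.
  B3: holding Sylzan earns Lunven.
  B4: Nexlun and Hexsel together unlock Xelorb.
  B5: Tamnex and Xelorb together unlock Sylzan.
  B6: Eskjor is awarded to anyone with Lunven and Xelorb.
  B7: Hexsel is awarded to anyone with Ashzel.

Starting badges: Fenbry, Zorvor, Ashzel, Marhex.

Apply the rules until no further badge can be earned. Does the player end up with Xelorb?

With Ashzel and Fenbry, Nexlun is earned (B1).
With Ashzel, Hexsel is earned (B7).
With Nexlun and Hexsel, Xelorb is earned (B4).

Yes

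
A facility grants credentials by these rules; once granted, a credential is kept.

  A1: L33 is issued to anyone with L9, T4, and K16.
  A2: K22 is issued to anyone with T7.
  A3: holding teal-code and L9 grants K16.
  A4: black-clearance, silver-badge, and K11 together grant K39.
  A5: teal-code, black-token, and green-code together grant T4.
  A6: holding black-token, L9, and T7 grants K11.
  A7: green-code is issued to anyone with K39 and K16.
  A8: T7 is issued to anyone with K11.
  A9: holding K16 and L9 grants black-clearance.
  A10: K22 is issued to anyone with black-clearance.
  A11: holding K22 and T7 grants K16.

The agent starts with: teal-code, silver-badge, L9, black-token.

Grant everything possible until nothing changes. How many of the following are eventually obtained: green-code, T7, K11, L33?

green-code would need K39 and K16 (A7), but K39 is never granted.
T7 would need K11 (A8), but K11 is never granted.
K11 would need black-token, L9, and T7 (A6), but T7 is never granted.
L33 would need L9, T4, and K16 (A1), but T4 is never granted.
None of the 4 are reached.

0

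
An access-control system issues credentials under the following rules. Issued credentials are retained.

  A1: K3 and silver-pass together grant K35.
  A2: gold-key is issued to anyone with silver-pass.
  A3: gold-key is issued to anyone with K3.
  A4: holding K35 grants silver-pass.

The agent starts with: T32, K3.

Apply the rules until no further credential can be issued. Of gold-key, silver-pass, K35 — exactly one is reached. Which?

Holding K3 grants gold-key (A3).
silver-pass would need K35 (A4), but K35 is never granted. K35 would need K3 and silver-pass (A1), but silver-pass is never granted.

gold-key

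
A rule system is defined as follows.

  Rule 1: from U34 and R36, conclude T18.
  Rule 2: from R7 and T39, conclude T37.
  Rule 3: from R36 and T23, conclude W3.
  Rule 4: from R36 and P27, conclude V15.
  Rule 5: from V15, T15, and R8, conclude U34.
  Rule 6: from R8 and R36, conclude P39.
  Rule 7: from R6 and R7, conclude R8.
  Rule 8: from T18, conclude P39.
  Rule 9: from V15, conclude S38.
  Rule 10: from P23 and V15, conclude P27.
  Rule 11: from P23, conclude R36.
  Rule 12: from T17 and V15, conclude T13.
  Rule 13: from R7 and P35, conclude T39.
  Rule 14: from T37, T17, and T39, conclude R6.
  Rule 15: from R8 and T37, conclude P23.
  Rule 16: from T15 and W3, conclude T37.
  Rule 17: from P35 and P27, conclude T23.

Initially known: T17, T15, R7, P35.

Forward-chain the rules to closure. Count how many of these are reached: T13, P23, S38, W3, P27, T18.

1

From R7 and P35, Rule 13 gives T39.
R7 and T39 hold, so T37 follows (Rule 2).
T37, T17, and T39 hold, so R6 follows (Rule 14).
From R6 and R7, Rule 7 gives R8.
From R8 and T37, Rule 15 gives P23.
T13 would need T17 and V15 (Rule 12), but V15 is never established.
P23: reached.
S38 would need V15 (Rule 9), but V15 is never established.
W3 would need R36 and T23 (Rule 3), but T23 is never established.
P27 would need P23 and V15 (Rule 10), but V15 is never established.
T18 would need U34 and R36 (Rule 1), but U34 is never established.
Reached: P23 — 1 of the 6.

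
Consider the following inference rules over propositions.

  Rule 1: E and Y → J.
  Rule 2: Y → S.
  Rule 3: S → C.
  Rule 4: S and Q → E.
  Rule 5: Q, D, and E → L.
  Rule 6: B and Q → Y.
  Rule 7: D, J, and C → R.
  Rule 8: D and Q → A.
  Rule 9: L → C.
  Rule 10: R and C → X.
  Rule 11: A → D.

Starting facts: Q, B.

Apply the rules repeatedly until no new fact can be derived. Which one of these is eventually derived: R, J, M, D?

J

From B and Q, Rule 6 gives Y.
From Y, Rule 2 gives S.
From S and Q, Rule 4 gives E.
E and Y hold, so J follows (Rule 1).
D would need A (Rule 11), but A is never established. No rule produces M, and it is not given. R would need D, J, and C (Rule 7), but D is never established.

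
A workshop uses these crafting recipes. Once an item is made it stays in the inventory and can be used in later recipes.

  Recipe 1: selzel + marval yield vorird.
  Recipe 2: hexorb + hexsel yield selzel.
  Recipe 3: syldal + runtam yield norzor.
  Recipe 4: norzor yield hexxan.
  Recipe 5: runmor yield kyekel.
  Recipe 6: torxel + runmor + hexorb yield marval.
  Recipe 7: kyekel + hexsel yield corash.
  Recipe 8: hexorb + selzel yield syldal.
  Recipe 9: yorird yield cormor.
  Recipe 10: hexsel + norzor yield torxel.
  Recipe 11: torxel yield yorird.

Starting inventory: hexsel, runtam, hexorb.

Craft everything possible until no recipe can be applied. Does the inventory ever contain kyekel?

kyekel would need runmor (Recipe 5), but runmor is never obtained.

No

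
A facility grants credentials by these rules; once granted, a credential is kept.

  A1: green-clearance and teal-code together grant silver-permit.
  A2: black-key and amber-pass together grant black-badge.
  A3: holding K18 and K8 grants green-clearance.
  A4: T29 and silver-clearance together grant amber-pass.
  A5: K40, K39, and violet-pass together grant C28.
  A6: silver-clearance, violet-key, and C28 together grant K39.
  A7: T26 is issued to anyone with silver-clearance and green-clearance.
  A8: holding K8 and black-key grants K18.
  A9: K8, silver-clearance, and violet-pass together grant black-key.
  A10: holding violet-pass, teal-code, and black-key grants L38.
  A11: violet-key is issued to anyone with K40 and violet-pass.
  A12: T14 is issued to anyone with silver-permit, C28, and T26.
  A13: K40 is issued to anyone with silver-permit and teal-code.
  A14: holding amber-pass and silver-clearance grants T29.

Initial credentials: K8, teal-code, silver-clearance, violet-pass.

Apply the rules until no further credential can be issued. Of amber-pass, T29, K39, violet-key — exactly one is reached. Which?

Holding K8, silver-clearance, and violet-pass grants black-key (A9).
Holding K8 and black-key grants K18 (A8).
Holding K18 and K8 grants green-clearance (A3).
Holding green-clearance and teal-code grants silver-permit (A1).
Holding silver-permit and teal-code grants K40 (A13).
Holding K40 and violet-pass grants violet-key (A11).
K39 would need silver-clearance, violet-key, and C28 (A6), but C28 is never granted. amber-pass would need T29 and silver-clearance (A4), but T29 is never granted. T29 would need amber-pass and silver-clearance (A14), but amber-pass is never granted.

violet-key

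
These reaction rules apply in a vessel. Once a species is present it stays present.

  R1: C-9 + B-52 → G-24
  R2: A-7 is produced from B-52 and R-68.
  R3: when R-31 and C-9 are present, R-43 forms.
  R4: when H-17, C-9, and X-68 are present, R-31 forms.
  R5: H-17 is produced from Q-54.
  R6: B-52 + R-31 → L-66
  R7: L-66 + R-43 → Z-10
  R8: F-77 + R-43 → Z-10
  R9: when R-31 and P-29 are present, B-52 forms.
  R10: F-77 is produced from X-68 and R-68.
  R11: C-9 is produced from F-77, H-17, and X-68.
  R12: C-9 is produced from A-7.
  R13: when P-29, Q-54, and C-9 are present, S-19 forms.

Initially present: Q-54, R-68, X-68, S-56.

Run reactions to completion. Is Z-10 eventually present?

Yes

Q-54 present → H-17 forms (R5).
X-68 and R-68 present → F-77 forms (R10).
F-77, H-17, and X-68 present → C-9 forms (R11).
H-17, C-9, and X-68 present → R-31 forms (R4).
R-31 and C-9 present → R-43 forms (R3).
F-77 and R-43 present → Z-10 forms (R8).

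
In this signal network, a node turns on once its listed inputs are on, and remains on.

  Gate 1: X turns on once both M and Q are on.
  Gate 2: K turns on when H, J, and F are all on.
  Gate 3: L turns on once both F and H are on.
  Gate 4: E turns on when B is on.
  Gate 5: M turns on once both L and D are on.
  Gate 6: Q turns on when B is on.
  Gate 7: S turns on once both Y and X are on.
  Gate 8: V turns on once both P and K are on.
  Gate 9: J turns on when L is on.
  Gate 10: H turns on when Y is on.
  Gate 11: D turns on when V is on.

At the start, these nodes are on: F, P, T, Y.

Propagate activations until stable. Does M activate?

Y is on, so H turns on (Gate 10).
Gate 3: F and H on → L on.
L is on, so J turns on (Gate 9).
Gate 2: H, J, and F on → K on.
P and K are on, so V turns on (Gate 8).
Gate 11: V on → D on.
L and D are on, so M turns on (Gate 5).

Yes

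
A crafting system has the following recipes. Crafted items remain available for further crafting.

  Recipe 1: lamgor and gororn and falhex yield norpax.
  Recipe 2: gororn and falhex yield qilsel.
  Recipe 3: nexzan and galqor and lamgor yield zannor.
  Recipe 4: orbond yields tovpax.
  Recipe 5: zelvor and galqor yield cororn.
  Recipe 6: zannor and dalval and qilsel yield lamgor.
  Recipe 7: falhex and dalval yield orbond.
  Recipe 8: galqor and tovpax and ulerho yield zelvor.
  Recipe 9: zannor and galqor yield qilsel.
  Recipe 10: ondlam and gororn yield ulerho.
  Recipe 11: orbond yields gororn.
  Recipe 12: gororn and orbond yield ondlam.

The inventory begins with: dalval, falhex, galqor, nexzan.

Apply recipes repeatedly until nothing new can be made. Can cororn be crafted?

Yes

falhex and dalval → orbond (Recipe 7).
Using Recipe 4, orbond makes tovpax.
orbond → gororn (Recipe 11).
gororn and orbond → ondlam (Recipe 12).
ondlam and gororn → ulerho (Recipe 10).
Using Recipe 8, galqor, tovpax, and ulerho make zelvor.
Using Recipe 5, zelvor and galqor make cororn.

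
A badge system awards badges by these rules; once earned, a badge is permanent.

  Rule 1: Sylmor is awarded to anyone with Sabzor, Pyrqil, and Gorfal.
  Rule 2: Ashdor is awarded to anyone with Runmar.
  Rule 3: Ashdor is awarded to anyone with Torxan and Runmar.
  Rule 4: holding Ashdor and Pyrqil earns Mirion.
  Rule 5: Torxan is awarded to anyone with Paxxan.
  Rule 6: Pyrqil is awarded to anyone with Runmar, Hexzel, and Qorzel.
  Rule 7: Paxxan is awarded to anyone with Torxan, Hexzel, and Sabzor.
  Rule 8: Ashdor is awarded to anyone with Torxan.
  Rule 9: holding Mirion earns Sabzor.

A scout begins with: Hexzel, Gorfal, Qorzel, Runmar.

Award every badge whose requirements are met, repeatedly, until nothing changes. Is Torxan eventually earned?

Torxan would need Paxxan (Rule 5), but Paxxan is never earned.

No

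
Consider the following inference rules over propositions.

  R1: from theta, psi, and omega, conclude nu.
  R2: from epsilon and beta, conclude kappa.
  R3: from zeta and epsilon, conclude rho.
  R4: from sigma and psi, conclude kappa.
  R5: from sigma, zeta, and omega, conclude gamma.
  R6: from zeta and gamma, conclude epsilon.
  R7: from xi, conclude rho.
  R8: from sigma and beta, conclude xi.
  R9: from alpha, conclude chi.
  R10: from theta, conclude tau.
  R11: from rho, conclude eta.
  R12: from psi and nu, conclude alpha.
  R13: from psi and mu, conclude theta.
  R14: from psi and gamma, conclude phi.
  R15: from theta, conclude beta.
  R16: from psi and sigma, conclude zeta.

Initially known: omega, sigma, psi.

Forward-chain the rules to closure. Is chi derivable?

chi would need alpha (R9), but alpha is never established.

No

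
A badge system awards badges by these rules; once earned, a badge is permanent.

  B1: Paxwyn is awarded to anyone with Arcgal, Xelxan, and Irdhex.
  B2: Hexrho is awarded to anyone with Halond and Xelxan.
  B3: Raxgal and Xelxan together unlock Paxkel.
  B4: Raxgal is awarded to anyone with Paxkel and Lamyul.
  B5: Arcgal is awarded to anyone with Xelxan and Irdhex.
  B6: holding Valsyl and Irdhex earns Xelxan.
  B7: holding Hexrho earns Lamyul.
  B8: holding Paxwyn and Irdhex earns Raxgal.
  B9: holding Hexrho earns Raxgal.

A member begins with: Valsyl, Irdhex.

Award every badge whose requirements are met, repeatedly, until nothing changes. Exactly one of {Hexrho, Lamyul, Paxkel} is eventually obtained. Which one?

Paxkel

With Valsyl and Irdhex, Xelxan is earned (B6).
With Xelxan and Irdhex, Arcgal is earned (B5).
With Arcgal, Xelxan, and Irdhex, Paxwyn is earned (B1).
With Paxwyn and Irdhex, Raxgal is earned (B8).
With Raxgal and Xelxan, Paxkel is earned (B3).
Hexrho would need Halond and Xelxan (B2), but Halond is never earned. Lamyul would need Hexrho (B7), but Hexrho is never earned.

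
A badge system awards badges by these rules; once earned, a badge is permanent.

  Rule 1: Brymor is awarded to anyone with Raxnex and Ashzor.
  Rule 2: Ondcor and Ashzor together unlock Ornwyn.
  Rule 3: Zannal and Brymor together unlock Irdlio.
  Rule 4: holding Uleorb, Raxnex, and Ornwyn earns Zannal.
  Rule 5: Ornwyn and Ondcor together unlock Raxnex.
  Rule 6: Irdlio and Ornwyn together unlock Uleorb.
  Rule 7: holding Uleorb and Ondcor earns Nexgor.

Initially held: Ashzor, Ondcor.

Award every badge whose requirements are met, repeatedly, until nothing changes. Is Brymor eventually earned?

Yes

With Ondcor and Ashzor, Ornwyn is earned (Rule 2).
With Ornwyn and Ondcor, Raxnex is earned (Rule 5).
With Raxnex and Ashzor, Brymor is earned (Rule 1).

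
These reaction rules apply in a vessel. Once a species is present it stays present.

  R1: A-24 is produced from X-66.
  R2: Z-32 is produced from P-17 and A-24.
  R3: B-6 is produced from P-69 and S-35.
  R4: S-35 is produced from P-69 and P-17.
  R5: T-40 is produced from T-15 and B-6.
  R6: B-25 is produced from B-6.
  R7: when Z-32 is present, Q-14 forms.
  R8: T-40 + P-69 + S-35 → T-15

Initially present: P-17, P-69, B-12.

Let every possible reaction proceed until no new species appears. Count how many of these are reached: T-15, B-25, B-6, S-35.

3

P-69 and P-17 present → S-35 forms (R4).
P-69 and S-35 present → B-6 forms (R3).
B-6 present → B-25 forms (R6).
T-15 would need T-40, P-69, and S-35 (R8), but T-40 never forms.
B-25: reached.
B-6: reached.
S-35: reached.
Reached: B-25, B-6, and S-35 — 3 of the 4.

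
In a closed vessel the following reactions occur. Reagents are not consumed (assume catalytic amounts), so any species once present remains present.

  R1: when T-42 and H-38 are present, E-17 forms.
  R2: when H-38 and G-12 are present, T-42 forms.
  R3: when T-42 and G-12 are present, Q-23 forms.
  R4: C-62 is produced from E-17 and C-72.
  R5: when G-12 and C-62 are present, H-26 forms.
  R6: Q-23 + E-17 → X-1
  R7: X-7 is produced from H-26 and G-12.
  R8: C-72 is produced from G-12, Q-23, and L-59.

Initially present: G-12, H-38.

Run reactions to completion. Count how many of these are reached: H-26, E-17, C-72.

1

H-38 and G-12 present → T-42 forms (R2).
T-42 and H-38 present → E-17 forms (R1).
H-26 would need G-12 and C-62 (R5), but C-62 never forms.
E-17: reached.
C-72 would need G-12, Q-23, and L-59 (R8), but L-59 never forms.
Reached: E-17 — 1 of the 3.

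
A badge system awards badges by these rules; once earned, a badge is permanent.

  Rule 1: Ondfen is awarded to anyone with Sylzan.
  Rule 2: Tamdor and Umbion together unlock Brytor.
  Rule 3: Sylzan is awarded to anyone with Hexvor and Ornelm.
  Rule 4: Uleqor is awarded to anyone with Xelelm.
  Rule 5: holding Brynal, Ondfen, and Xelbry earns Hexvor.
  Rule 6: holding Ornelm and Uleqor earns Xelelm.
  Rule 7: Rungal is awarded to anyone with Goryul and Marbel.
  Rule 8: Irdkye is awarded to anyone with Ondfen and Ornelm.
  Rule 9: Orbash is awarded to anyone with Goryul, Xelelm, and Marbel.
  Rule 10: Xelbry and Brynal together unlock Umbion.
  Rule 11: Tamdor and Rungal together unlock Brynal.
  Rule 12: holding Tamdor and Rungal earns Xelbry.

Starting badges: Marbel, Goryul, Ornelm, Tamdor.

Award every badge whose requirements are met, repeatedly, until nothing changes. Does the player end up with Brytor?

Yes

With Goryul and Marbel, Rungal is earned (Rule 7).
With Tamdor and Rungal, Xelbry is earned (Rule 12).
With Tamdor and Rungal, Brynal is earned (Rule 11).
With Xelbry and Brynal, Umbion is earned (Rule 10).
With Tamdor and Umbion, Brytor is earned (Rule 2).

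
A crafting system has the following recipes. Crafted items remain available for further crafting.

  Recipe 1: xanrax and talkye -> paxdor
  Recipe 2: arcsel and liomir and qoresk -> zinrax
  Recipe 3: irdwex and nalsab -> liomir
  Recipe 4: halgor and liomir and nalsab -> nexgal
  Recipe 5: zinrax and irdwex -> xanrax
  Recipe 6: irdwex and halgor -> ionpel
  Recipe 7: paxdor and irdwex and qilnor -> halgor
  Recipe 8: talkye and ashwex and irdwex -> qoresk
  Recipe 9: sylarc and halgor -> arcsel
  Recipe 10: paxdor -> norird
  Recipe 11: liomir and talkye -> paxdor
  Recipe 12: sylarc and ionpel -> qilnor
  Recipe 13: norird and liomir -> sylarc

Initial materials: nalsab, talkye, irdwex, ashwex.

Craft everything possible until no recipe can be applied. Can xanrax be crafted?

No

xanrax would need zinrax and irdwex (Recipe 5), but zinrax is never obtained.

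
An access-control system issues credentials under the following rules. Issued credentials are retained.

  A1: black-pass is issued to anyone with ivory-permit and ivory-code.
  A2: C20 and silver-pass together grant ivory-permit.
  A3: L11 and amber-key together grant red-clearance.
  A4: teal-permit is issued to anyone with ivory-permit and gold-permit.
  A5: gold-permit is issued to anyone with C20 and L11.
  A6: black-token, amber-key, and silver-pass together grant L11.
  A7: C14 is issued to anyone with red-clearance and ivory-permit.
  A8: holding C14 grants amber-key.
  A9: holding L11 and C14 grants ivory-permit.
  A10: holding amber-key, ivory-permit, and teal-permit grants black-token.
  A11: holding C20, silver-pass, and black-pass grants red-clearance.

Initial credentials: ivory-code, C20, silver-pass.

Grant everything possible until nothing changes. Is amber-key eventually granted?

Holding C20 and silver-pass grants ivory-permit (A2).
Holding ivory-permit and ivory-code grants black-pass (A1).
Holding C20, silver-pass, and black-pass grants red-clearance (A11).
Holding red-clearance and ivory-permit grants C14 (A7).
Holding C14 grants amber-key (A8).

Yes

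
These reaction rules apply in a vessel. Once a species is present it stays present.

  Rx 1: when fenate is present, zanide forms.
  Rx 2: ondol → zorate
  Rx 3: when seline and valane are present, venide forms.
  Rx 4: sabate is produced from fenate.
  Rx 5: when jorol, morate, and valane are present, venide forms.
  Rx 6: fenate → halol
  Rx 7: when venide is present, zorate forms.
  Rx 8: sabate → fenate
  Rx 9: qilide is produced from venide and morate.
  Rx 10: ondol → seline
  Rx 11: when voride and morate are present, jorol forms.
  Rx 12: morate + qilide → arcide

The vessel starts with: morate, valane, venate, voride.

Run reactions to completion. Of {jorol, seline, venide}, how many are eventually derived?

voride and morate present → jorol forms (Rx 11).
jorol, morate, and valane present → venide forms (Rx 5).
jorol: reached.
seline would need ondol (Rx 10), but ondol never forms.
venide: reached.
Reached: jorol and venide — 2 of the 3.

2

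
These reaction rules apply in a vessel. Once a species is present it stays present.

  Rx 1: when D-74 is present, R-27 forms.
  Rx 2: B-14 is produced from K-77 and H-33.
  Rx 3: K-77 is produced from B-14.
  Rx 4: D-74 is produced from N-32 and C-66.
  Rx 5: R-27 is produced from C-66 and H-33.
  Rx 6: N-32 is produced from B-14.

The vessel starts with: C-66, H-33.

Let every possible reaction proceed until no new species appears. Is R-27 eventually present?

Yes

C-66 and H-33 present → R-27 forms (Rx 5).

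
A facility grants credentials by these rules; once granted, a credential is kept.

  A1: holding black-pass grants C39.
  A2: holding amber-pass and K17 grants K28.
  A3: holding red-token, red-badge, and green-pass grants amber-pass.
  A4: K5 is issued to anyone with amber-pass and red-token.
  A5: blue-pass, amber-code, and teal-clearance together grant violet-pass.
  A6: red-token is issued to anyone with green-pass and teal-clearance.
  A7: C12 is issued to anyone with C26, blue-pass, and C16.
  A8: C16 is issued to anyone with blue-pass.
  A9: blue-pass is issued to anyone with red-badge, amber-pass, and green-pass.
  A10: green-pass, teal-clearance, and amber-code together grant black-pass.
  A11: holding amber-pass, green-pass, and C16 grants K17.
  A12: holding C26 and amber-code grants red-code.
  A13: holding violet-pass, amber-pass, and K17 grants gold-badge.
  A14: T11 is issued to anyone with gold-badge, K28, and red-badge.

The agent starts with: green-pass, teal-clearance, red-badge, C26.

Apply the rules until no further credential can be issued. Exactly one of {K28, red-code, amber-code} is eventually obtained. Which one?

K28

Holding green-pass and teal-clearance grants red-token (A6).
Holding red-token, red-badge, and green-pass grants amber-pass (A3).
Holding red-badge, amber-pass, and green-pass grants blue-pass (A9).
Holding blue-pass grants C16 (A8).
Holding amber-pass, green-pass, and C16 grants K17 (A11).
Holding amber-pass and K17 grants K28 (A2).
red-code would need C26 and amber-code (A12), but amber-code is never granted. No rule produces amber-code, and it is not given.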